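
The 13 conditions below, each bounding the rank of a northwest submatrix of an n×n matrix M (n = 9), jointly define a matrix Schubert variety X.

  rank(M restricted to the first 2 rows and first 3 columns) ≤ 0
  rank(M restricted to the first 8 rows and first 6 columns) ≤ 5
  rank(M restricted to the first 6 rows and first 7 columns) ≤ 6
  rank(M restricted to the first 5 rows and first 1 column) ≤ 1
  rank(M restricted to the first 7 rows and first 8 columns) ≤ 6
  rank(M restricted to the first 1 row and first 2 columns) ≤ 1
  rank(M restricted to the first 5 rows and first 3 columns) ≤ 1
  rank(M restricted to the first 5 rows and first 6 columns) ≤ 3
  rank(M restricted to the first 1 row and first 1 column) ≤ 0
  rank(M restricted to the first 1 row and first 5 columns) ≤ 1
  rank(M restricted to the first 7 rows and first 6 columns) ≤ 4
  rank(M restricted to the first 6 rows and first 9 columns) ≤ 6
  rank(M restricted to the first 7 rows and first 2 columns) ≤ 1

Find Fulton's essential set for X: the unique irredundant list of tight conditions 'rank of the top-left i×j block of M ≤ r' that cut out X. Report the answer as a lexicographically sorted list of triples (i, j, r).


Computing R[i][j] = min implied NW-rank bound (n=9, 13 conditions):

  row 1: 0, 0, 0, 1, 1, 1, 1, 1, 1
  row 2: 0, 0, 0, 1, 2, 2, 2, 2, 2
  row 3: 1, 1, 1, 2, 3, 3, 3, 3, 3
  row 4: 1, 1, 1, 2, 3, 3, 4, 4, 4
  row 5: 1, 1, 1, 2, 3, 3, 4, 5, 5
  row 6: 1, 1, 2, 3, 4, 4, 5, 6, 6
  row 7: 1, 1, 2, 3, 4, 4, 5, 6, 7
  row 8: 1, 2, 3, 4, 5, 5, 6, 7, 8
  row 9: 1, 2, 3, 4, 5, 6, 7, 8, 9

reading off 1-entries of Δ²R: w = (4, 5, 1, 7, 8, 3, 9, 2, 6).

|D(w)|=15, |Ess(w)|=5:

[(2, 3, 0), (5, 3, 1), (5, 6, 3), (7, 2, 1), (7, 6, 4)]


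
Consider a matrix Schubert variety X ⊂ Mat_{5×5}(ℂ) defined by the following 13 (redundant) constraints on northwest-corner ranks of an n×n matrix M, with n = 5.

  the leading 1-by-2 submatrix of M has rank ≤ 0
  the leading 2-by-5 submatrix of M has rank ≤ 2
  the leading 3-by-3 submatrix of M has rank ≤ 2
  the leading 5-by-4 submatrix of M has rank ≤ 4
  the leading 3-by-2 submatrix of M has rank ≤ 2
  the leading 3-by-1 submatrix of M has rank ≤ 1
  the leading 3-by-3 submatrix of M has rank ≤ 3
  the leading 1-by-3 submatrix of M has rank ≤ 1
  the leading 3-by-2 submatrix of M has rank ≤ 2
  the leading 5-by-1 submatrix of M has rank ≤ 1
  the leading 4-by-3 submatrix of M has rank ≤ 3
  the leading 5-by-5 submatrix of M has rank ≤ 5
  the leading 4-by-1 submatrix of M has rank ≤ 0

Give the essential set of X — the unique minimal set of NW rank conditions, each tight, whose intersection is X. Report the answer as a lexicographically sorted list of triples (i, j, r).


Propagating the 13 rank bounds to every northwest block:

  R[1]: 0, 0, 1, 1, 1
  R[2]: 0, 1, 2, 2, 2
  R[3]: 0, 1, 2, 3, 3
  R[4]: 0, 1, 2, 3, 4
  R[5]: 1, 2, 3, 4, 5

reading off 1-entries of Δ²R: w = (3, 2, 4, 5, 1).

2 SE-corners of the 5-cell Rothe diagram give Ess(w):

[(1, 2, 0), (4, 1, 0)]


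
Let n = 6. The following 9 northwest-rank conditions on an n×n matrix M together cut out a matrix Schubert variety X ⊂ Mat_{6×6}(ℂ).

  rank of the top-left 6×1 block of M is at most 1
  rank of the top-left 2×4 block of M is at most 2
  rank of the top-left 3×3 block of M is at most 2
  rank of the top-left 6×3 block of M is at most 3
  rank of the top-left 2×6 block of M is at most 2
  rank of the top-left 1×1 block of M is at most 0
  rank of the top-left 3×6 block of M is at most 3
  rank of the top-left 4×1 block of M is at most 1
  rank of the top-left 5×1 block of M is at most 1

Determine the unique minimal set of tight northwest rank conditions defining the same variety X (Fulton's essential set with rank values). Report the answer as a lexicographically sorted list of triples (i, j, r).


Recovering R(i,j) via the rank-extension bound from the 9 conditions:

  R[1]: 0 1 1 1 1 1
  R[2]: 1 2 2 2 2 2
  R[3]: 1 2 2 3 3 3
  R[4]: 1 2 3 4 4 4
  R[5]: 1 2 3 4 5 5
  R[6]: 1 2 3 4 5 6

hence w(1..6) = (2, 1, 4, 3, 5, 6).

Rothe diagram D(w) (2 cells), 2 SE-corners (essential conditions):

[(1, 1, 0), (3, 3, 2)]


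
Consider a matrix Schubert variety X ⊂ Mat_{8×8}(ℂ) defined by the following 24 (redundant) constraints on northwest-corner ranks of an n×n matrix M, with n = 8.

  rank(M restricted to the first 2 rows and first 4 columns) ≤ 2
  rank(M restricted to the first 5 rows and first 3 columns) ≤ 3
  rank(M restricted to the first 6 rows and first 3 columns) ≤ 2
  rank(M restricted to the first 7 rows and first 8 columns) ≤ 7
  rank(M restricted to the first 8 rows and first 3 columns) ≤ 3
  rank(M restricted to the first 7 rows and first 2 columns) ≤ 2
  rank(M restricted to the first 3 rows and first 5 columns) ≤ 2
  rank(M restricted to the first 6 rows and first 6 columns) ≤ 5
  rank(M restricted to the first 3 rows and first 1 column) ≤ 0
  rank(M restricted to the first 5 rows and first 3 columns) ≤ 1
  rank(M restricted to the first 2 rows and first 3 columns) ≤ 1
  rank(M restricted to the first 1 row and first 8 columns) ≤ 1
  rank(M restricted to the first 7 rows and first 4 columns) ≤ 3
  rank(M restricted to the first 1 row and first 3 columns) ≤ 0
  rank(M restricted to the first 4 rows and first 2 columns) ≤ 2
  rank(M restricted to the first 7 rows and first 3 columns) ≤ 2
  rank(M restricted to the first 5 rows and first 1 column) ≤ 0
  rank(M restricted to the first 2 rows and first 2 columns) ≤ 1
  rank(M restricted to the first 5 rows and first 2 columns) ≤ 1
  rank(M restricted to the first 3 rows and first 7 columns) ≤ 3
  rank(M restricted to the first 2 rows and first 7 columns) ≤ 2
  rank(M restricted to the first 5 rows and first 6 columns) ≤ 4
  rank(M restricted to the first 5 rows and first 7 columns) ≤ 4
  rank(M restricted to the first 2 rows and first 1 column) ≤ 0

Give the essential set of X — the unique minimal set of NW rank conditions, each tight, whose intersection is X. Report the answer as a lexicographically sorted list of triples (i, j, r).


Recovering R(i,j) via the rank-extension bound from the 24 conditions:

  row 1: 0 0 0 1 1 1 1 1
  row 2: 0 1 1 2 2 2 2 2
  row 3: 0 1 1 2 2 3 3 3
  row 4: 0 1 1 2 3 4 4 4
  row 5: 0 1 1 2 3 4 4 5
  row 6: 1 2 2 3 4 5 5 6
  row 7: 1 2 2 3 4 5 6 7
  row 8: 1 2 3 4 5 6 7 8

second differences of R give the permutation w = (4, 2, 6, 5, 8, 1, 7, 3).

6 SE-corners of the 13-cell Rothe diagram give Ess(w):

[(1, 3, 0), (3, 5, 2), (5, 1, 0), (5, 3, 1), (5, 7, 4), (7, 3, 2)]


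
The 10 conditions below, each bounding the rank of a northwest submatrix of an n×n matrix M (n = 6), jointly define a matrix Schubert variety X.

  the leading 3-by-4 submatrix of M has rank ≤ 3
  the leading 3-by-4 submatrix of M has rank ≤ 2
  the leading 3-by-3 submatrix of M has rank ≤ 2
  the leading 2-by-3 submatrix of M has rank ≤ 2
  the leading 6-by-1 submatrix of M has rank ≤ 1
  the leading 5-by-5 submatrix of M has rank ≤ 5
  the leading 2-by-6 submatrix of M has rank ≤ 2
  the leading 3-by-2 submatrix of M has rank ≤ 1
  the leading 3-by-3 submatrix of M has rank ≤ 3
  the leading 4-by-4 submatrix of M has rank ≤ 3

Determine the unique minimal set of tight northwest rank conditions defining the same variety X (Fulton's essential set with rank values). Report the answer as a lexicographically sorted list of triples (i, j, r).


Reconstructing r_w from the 10 given conditions:

  1 | 1 | 1 | 1 | 1 | 1
  1 | 1 | 2 | 2 | 2 | 2
  1 | 1 | 2 | 2 | 3 | 3
  1 | 2 | 3 | 3 | 4 | 4
  1 | 2 | 3 | 4 | 5 | 5
  1 | 2 | 3 | 4 | 5 | 6

hence w(1..6) = (1, 3, 5, 2, 4, 6).

Rothe diagram D(w) (3 cells), 2 SE-corners (essential conditions):

[(3, 2, 1), (3, 4, 2)]


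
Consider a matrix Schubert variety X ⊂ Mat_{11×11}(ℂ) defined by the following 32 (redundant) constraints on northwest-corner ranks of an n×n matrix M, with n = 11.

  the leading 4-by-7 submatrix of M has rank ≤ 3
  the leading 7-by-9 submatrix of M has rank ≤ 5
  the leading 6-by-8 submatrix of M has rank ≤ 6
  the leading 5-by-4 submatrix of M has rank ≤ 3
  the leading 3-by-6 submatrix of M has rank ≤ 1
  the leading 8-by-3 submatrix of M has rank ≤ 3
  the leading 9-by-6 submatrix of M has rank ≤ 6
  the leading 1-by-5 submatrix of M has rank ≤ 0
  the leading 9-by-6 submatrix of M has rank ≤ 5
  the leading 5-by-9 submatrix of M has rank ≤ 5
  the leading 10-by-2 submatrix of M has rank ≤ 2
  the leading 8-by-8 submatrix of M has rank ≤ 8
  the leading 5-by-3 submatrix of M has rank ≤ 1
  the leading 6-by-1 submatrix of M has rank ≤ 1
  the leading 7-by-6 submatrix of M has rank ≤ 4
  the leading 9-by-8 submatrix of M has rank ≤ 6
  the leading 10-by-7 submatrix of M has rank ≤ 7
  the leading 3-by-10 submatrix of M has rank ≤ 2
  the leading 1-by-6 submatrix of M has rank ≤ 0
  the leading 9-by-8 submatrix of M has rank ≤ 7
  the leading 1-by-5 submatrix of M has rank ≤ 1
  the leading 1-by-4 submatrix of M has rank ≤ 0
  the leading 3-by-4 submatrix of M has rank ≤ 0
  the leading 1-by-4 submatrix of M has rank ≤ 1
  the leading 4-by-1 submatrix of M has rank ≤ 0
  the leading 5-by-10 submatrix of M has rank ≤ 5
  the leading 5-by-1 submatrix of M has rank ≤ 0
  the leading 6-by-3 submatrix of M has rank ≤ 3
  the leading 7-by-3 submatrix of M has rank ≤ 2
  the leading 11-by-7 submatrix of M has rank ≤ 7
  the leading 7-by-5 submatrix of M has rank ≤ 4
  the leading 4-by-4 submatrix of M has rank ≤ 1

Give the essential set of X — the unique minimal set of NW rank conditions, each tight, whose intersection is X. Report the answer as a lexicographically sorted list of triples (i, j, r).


Computing R[i][j] = min implied NW-rank bound (n=11, 32 conditions):

  i=1: 0 | 0 | 0 | 0 | 0 | 0 | 1 | 1 | 1 | 1 | 1
  i=2: 0 | 0 | 0 | 0 | 1 | 1 | 2 | 2 | 2 | 2 | 2
  i=3: 0 | 0 | 0 | 0 | 1 | 1 | 2 | 2 | 2 | 2 | 3
  i=4: 0 | 1 | 1 | 1 | 2 | 2 | 3 | 3 | 3 | 3 | 4
  i=5: 0 | 1 | 1 | 2 | 3 | 3 | 4 | 4 | 4 | 4 | 5
  i=6: 1 | 2 | 2 | 3 | 4 | 4 | 5 | 5 | 5 | 5 | 6
  i=7: 1 | 2 | 2 | 3 | 4 | 4 | 5 | 5 | 5 | 6 | 7
  i=8: 1 | 2 | 3 | 4 | 5 | 5 | 6 | 6 | 6 | 7 | 8
  i=9: 1 | 2 | 3 | 4 | 5 | 5 | 6 | 6 | 7 | 8 | 9
  i=10: 1 | 2 | 3 | 4 | 5 | 6 | 7 | 7 | 8 | 9 | 10
  i=11: 1 | 2 | 3 | 4 | 5 | 6 | 7 | 8 | 9 | 10 | 11

hence w(1..11) = (7, 5, 11, 2, 4, 1, 10, 3, 9, 6, 8).

D(w) has 27 cells with 11 SE-corners; essential set:

[(1, 6, 0), (3, 4, 0), (3, 6, 1), (3, 10, 2), (5, 1, 0), (5, 3, 1), (7, 3, 2), (7, 6, 4), (7, 9, 5), (9, 6, 5), (9, 8, 6)]


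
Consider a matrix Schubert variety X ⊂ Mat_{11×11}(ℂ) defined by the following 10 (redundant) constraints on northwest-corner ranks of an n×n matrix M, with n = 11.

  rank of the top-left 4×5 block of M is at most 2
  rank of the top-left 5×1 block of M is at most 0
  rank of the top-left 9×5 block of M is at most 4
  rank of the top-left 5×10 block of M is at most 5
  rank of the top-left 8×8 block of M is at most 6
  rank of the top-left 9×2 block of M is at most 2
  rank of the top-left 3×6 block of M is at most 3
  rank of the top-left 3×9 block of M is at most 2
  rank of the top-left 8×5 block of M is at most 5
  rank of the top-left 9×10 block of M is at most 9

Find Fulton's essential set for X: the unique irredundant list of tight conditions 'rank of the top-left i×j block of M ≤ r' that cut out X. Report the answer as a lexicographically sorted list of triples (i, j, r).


The tightest implied rank at each (i,j), from the 10 conditions:

  R[1]: 0 1 1 1 1 1 1 1 1 1 1
  R[2]: 0 1 2 2 2 2 2 2 2 2 2
  R[3]: 0 1 2 2 2 2 2 2 2 3 3
  R[4]: 0 1 2 2 2 3 3 3 3 4 4
  R[5]: 0 1 2 3 3 4 4 4 4 5 5
  R[6]: 1 2 3 4 4 5 5 5 5 6 6
  R[7]: 1 2 3 4 4 5 6 6 6 7 7
  R[8]: 1 2 3 4 4 5 6 6 7 8 8
  R[9]: 1 2 3 4 4 5 6 7 8 9 9
  R[10]: 1 2 3 4 5 6 7 8 9 10 10
  R[11]: 1 2 3 4 5 6 7 8 9 10 11

reading off 1-entries of Δ²R: w = (2, 3, 10, 6, 4, 1, 7, 9, 8, 5, 11).

Fulton essential set (5 of the 17 Rothe cells):

[(3, 9, 2), (4, 5, 2), (5, 1, 0), (8, 8, 6), (9, 5, 4)]


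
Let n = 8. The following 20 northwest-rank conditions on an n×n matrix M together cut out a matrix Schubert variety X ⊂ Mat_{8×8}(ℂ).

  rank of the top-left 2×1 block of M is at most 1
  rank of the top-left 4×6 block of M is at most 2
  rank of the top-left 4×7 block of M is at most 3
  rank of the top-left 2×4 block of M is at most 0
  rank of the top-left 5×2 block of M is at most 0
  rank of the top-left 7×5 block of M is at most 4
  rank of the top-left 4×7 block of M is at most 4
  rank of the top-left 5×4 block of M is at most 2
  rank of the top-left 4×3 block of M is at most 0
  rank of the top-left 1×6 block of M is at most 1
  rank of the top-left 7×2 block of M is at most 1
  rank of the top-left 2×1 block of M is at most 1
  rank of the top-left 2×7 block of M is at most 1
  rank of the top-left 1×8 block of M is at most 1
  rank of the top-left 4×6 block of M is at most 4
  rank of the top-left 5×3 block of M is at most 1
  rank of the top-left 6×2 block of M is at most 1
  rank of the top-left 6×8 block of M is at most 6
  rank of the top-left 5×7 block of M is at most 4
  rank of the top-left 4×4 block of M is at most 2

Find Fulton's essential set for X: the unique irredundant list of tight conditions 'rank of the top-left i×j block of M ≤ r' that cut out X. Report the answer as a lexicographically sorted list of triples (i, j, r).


Propagating the 20 rank bounds to every northwest block:

  i=1: 0 | 0 | 0 | 0 | 1 | 1 | 1 | 1
  i=2: 0 | 0 | 0 | 0 | 1 | 1 | 1 | 2
  i=3: 0 | 0 | 0 | 1 | 2 | 2 | 2 | 3
  i=4: 0 | 0 | 0 | 1 | 2 | 2 | 3 | 4
  i=5: 0 | 0 | 1 | 2 | 3 | 3 | 4 | 5
  i=6: 1 | 1 | 2 | 3 | 4 | 4 | 5 | 6
  i=7: 1 | 1 | 2 | 3 | 4 | 5 | 6 | 7
  i=8: 1 | 2 | 3 | 4 | 5 | 6 | 7 | 8

hence w(1..8) = (5, 8, 4, 7, 3, 1, 6, 2).

Fulton essential set (6 of the 20 Rothe cells):

[(2, 4, 0), (2, 7, 1), (4, 3, 0), (4, 6, 2), (5, 2, 0), (7, 2, 1)]


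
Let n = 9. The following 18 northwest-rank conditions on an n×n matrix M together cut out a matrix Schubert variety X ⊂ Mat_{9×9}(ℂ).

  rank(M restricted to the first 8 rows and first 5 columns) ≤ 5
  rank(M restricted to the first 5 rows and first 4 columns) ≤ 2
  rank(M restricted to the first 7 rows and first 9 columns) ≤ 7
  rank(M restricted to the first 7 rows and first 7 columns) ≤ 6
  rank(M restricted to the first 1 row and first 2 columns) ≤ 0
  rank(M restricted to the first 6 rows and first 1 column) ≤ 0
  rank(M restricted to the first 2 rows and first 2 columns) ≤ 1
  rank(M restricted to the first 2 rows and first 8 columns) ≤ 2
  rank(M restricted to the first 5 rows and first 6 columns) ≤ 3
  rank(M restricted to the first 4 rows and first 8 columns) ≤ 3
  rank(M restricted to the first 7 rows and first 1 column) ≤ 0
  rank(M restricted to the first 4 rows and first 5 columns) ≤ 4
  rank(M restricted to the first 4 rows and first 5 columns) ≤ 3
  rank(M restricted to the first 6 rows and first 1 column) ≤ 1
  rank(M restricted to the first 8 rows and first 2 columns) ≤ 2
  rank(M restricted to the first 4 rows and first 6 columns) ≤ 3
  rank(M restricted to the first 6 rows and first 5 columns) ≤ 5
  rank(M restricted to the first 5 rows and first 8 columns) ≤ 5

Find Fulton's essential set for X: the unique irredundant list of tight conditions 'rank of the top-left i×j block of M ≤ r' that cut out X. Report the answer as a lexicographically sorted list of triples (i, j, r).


Rank table r_w(9×9) implied by the 18 constraints:

  0, 0, 1, 1, 1, 1, 1, 1, 1
  0, 1, 2, 2, 2, 2, 2, 2, 2
  0, 1, 2, 2, 3, 3, 3, 3, 3
  0, 1, 2, 2, 3, 3, 3, 3, 4
  0, 1, 2, 2, 3, 3, 4, 4, 5
  0, 1, 2, 3, 4, 4, 5, 5, 6
  0, 1, 2, 3, 4, 5, 6, 6, 7
  1, 2, 3, 4, 5, 6, 7, 7, 8
  1, 2, 3, 4, 5, 6, 7, 8, 9

so w = (3, 2, 5, 9, 7, 4, 6, 1, 8).

Fulton essential set (5 of the 15 Rothe cells):

[(1, 2, 0), (4, 8, 3), (5, 4, 2), (5, 6, 3), (7, 1, 0)]


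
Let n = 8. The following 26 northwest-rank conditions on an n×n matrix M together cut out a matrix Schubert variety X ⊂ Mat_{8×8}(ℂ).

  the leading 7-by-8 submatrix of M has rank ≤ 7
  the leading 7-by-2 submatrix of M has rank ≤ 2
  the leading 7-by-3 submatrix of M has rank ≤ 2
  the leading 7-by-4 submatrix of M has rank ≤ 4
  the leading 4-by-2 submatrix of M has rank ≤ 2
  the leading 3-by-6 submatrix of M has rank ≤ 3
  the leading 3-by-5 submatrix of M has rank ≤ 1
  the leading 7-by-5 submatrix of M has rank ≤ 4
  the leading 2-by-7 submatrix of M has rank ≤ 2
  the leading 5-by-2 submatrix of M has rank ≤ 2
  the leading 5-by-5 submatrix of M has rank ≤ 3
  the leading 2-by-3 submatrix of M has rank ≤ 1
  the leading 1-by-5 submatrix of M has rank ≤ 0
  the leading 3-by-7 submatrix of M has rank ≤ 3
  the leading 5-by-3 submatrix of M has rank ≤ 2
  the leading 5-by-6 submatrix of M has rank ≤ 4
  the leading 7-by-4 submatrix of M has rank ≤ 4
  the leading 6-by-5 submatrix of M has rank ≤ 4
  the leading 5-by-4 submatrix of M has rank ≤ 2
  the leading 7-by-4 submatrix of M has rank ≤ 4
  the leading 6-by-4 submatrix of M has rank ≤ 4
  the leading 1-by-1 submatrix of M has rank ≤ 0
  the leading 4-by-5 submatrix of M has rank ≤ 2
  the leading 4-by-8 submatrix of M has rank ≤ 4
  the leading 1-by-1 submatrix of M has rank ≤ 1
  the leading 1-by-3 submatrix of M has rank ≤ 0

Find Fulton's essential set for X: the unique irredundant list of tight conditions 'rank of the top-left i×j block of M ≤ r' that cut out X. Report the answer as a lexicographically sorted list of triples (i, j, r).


Recovering R(i,j) via the rank-extension bound from the 26 conditions:

  row 1: 0  0  0  0  0  1  1  1
  row 2: 1  1  1  1  1  2  2  2
  row 3: 1  1  1  1  1  2  3  3
  row 4: 1  2  2  2  2  3  4  4
  row 5: 1  2  2  2  3  4  5  5
  row 6: 1  2  2  3  4  5  6  6
  row 7: 1  2  2  3  4  5  6  7
  row 8: 1  2  3  4  5  6  7  8

reading off 1-entries of Δ²R: w = (6, 1, 7, 2, 5, 4, 8, 3).

Rothe diagram D(w) (13 cells), 4 SE-corners (essential conditions):

[(1, 5, 0), (3, 5, 1), (5, 4, 2), (7, 3, 2)]


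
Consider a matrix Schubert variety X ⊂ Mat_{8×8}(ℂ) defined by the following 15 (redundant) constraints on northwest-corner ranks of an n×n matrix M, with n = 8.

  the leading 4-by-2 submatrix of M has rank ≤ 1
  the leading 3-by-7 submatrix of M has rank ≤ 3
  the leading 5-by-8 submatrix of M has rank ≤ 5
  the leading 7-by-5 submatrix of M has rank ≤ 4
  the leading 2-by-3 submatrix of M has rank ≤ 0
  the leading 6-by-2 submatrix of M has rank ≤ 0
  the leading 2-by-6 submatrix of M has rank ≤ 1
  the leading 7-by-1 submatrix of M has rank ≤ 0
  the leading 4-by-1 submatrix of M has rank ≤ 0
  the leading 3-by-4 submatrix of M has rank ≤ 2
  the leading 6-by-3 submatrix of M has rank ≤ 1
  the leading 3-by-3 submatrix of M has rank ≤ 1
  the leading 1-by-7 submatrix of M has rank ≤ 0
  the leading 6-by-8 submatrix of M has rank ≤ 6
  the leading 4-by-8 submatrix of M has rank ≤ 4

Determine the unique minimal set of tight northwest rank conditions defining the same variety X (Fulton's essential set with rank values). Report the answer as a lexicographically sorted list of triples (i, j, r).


Propagating the 15 rank bounds to every northwest block:

  R[1]: 0, 0, 0, 0, 0, 0, 0, 1
  R[2]: 0, 0, 0, 1, 1, 1, 1, 2
  R[3]: 0, 0, 1, 2, 2, 2, 2, 3
  R[4]: 0, 0, 1, 2, 3, 3, 3, 4
  R[5]: 0, 0, 1, 2, 3, 4, 4, 5
  R[6]: 0, 0, 1, 2, 3, 4, 5, 6
  R[7]: 0, 1, 2, 3, 4, 5, 6, 7
  R[8]: 1, 2, 3, 4, 5, 6, 7, 8

reading off 1-entries of Δ²R: w = (8, 4, 3, 5, 6, 7, 2, 1).

|D(w)|=19, |Ess(w)|=4:

[(1, 7, 0), (2, 3, 0), (6, 2, 0), (7, 1, 0)]


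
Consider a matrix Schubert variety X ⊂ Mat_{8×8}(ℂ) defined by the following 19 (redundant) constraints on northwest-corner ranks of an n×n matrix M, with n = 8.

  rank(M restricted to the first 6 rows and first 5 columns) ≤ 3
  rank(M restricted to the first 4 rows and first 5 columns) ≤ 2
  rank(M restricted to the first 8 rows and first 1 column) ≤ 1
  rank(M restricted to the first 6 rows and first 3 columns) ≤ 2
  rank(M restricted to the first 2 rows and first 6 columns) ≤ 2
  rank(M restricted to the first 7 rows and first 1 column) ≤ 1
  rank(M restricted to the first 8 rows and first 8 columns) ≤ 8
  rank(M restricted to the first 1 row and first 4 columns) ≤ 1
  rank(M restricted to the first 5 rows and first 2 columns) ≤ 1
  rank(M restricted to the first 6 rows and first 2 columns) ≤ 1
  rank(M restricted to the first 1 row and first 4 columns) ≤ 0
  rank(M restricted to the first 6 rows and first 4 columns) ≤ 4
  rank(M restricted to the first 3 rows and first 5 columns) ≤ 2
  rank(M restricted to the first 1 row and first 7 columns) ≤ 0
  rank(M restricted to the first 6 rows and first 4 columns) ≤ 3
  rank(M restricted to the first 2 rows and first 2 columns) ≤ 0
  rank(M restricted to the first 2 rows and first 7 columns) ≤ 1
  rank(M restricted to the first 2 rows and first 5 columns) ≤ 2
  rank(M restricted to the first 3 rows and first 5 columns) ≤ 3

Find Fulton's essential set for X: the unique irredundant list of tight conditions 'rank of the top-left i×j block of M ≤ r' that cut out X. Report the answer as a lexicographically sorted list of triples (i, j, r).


Computing R[i][j] = min implied NW-rank bound (n=8, 19 conditions):

  i=1: 0 0 0 0 0 0 0 1
  i=2: 0 0 1 1 1 1 1 2
  i=3: 1 1 2 2 2 2 2 3
  i=4: 1 1 2 2 2 3 3 4
  i=5: 1 1 2 3 3 4 4 5
  i=6: 1 1 2 3 3 4 5 6
  i=7: 1 2 3 4 4 5 6 7
  i=8: 1 2 3 4 5 6 7 8

so w = (8, 3, 1, 6, 4, 7, 2, 5).

Fulton essential set (5 of the 15 Rothe cells):

[(1, 7, 0), (2, 2, 0), (4, 5, 2), (6, 2, 1), (6, 5, 3)]


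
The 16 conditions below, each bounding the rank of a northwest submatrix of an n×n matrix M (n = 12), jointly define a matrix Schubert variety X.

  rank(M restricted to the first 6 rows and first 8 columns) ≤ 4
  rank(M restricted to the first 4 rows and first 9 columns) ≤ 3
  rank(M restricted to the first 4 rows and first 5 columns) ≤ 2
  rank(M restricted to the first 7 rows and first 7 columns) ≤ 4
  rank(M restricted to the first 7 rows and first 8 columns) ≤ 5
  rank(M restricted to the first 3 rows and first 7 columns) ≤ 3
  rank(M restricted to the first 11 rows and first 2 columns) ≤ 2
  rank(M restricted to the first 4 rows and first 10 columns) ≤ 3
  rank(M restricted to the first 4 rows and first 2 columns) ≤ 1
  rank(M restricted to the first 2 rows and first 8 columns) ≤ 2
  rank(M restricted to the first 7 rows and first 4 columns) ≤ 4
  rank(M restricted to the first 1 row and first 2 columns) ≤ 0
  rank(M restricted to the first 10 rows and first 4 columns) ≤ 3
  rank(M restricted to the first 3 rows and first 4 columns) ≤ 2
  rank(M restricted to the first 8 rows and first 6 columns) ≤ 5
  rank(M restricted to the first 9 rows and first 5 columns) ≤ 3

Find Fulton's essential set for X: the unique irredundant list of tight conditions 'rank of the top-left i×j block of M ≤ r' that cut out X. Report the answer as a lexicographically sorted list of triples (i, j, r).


The tightest implied rank at each (i,j), from the 16 conditions:

  i=1: 0, 0, 1, 1, 1, 1, 1, 1, 1, 1, 1, 1
  i=2: 1, 1, 2, 2, 2, 2, 2, 2, 2, 2, 2, 2
  i=3: 1, 1, 2, 2, 2, 3, 3, 3, 3, 3, 3, 3
  i=4: 1, 1, 2, 2, 2, 3, 3, 3, 3, 3, 4, 4
  i=5: 1, 2, 3, 3, 3, 4, 4, 4, 4, 4, 5, 5
  i=6: 1, 2, 3, 3, 3, 4, 4, 4, 5, 5, 6, 6
  i=7: 1, 2, 3, 3, 3, 4, 4, 5, 6, 6, 7, 7
  i=8: 1, 2, 3, 3, 3, 4, 5, 6, 7, 7, 8, 8
  i=9: 1, 2, 3, 3, 3, 4, 5, 6, 7, 8, 9, 9
  i=10: 1, 2, 3, 3, 4, 5, 6, 7, 8, 9, 10, 10
  i=11: 1, 2, 3, 4, 5, 6, 7, 8, 9, 10, 11, 11
  i=12: 1, 2, 3, 4, 5, 6, 7, 8, 9, 10, 11, 12

second differences of R give the permutation w = (3, 1, 6, 11, 2, 9, 8, 7, 10, 5, 4, 12).

Rothe diagram D(w) (24 cells), 8 SE-corners (essential conditions):

[(1, 2, 0), (4, 2, 1), (4, 5, 2), (4, 10, 3), (6, 8, 4), (7, 7, 4), (9, 5, 3), (10, 4, 3)]


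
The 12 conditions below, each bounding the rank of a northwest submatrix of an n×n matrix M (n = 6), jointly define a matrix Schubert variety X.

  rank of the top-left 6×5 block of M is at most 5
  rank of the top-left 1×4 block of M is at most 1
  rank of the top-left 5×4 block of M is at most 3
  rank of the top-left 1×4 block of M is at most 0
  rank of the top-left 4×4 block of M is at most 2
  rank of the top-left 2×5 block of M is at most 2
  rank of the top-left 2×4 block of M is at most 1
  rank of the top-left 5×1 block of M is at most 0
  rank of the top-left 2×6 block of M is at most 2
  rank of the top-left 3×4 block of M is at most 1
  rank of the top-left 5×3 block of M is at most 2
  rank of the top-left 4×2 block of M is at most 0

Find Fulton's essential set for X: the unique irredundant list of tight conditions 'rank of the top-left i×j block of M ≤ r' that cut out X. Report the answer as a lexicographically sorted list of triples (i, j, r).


Rank table r_w(6×6) implied by the 12 constraints:

  row 1: 0 0 0 0 1 1
  row 2: 0 0 1 1 2 2
  row 3: 0 0 1 1 2 3
  row 4: 0 0 1 2 3 4
  row 5: 0 1 2 3 4 5
  row 6: 1 2 3 4 5 6

second differences of R give the permutation w = (5, 3, 6, 4, 2, 1).

|D(w)|=12, |Ess(w)|=4:

[(1, 4, 0), (3, 4, 1), (4, 2, 0), (5, 1, 0)]


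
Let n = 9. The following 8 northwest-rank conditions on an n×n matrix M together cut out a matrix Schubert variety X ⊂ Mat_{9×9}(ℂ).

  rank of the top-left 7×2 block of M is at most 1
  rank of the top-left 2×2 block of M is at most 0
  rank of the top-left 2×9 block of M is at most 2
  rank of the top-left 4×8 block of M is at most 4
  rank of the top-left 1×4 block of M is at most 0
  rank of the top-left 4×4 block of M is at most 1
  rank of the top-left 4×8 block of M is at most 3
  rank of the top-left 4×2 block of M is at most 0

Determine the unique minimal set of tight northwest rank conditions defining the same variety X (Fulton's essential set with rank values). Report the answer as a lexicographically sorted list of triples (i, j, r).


Recovering R(i,j) via the rank-extension bound from the 8 conditions:

  row 1: 0, 0, 0, 0, 1, 1, 1, 1, 1
  row 2: 0, 0, 1, 1, 2, 2, 2, 2, 2
  row 3: 0, 0, 1, 1, 2, 3, 3, 3, 3
  row 4: 0, 0, 1, 1, 2, 3, 3, 3, 4
  row 5: 1, 1, 2, 2, 3, 4, 4, 4, 5
  row 6: 1, 1, 2, 3, 4, 5, 5, 5, 6
  row 7: 1, 1, 2, 3, 4, 5, 6, 6, 7
  row 8: 1, 2, 3, 4, 5, 6, 7, 7, 8
  row 9: 1, 2, 3, 4, 5, 6, 7, 8, 9

so w = (5, 3, 6, 9, 1, 4, 7, 2, 8).

5 SE-corners of the 16-cell Rothe diagram give Ess(w):

[(1, 4, 0), (4, 2, 0), (4, 4, 1), (4, 8, 3), (7, 2, 1)]


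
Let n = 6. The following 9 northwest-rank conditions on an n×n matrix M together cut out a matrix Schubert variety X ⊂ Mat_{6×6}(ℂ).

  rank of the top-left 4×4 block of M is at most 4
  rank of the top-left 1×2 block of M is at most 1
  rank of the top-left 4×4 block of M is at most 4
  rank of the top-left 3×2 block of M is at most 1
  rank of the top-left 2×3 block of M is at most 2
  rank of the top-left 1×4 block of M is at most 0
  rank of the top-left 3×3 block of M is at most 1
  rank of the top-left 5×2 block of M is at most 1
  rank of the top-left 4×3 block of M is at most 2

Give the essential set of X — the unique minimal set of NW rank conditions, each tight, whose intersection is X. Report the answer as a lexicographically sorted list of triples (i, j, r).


Propagating the 9 rank bounds to every northwest block:

  row 1: 0, 0, 0, 0, 1, 1
  row 2: 1, 1, 1, 1, 2, 2
  row 3: 1, 1, 1, 2, 3, 3
  row 4: 1, 1, 2, 3, 4, 4
  row 5: 1, 1, 2, 3, 4, 5
  row 6: 1, 2, 3, 4, 5, 6

second differences of R give the permutation w = (5, 1, 4, 3, 6, 2).

Fulton essential set (3 of the 8 Rothe cells):

[(1, 4, 0), (3, 3, 1), (5, 2, 1)]


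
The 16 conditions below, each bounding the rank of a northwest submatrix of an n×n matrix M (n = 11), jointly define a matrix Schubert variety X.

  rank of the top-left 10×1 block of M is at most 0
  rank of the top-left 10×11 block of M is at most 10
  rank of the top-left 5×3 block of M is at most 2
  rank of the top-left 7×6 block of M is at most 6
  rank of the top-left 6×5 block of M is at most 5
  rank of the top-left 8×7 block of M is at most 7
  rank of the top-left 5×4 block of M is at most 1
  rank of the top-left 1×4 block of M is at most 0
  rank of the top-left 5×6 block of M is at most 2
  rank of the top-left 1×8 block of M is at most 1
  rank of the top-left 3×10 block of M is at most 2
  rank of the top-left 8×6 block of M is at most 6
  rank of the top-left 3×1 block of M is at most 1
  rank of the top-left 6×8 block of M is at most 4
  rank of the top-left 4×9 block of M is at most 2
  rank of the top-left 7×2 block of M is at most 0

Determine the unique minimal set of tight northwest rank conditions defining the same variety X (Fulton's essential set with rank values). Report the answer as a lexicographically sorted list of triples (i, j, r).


Computing R[i][j] = min implied NW-rank bound (n=11, 16 conditions):

  i=1: 0 | 0 | 0 | 0 | 1 | 1 | 1 | 1 | 1 | 1 | 1
  i=2: 0 | 0 | 1 | 1 | 2 | 2 | 2 | 2 | 2 | 2 | 2
  i=3: 0 | 0 | 1 | 1 | 2 | 2 | 2 | 2 | 2 | 2 | 3
  i=4: 0 | 0 | 1 | 1 | 2 | 2 | 2 | 2 | 2 | 3 | 4
  i=5: 0 | 0 | 1 | 1 | 2 | 2 | 3 | 3 | 3 | 4 | 5
  i=6: 0 | 0 | 1 | 2 | 3 | 3 | 4 | 4 | 4 | 5 | 6
  i=7: 0 | 0 | 1 | 2 | 3 | 4 | 5 | 5 | 5 | 6 | 7
  i=8: 0 | 1 | 2 | 3 | 4 | 5 | 6 | 6 | 6 | 7 | 8
  i=9: 0 | 1 | 2 | 3 | 4 | 5 | 6 | 7 | 7 | 8 | 9
  i=10: 0 | 1 | 2 | 3 | 4 | 5 | 6 | 7 | 8 | 9 | 10
  i=11: 1 | 2 | 3 | 4 | 5 | 6 | 7 | 8 | 9 | 10 | 11

reading off 1-entries of Δ²R: w = (5, 3, 11, 10, 7, 4, 6, 2, 8, 9, 1).

Fulton essential set (7 of the 32 Rothe cells):

[(1, 4, 0), (3, 10, 2), (4, 9, 2), (5, 4, 1), (5, 6, 2), (7, 2, 0), (10, 1, 0)]


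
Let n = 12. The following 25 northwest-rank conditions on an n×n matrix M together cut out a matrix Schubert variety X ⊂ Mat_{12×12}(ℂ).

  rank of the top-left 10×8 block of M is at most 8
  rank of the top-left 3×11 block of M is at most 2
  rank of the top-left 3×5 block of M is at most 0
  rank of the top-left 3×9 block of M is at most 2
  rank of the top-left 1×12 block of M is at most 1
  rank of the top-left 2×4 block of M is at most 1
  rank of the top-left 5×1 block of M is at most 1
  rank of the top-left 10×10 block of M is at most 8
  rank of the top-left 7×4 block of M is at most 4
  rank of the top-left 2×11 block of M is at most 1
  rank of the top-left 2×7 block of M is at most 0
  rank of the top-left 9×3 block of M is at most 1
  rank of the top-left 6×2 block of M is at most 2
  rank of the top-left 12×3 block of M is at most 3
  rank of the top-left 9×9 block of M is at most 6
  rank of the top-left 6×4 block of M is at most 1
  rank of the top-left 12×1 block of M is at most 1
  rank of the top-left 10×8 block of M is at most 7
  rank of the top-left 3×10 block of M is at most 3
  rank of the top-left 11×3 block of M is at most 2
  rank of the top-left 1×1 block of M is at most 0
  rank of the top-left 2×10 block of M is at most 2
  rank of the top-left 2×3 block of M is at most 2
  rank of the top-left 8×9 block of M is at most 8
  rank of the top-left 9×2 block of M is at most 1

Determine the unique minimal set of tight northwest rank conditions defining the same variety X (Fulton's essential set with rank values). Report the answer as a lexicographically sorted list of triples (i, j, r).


Reconstructing r_w from the 25 given conditions:

  row 1: 0 0 0 0 0 0 0 1 1 1 1 1
  row 2: 0 0 0 0 0 0 0 1 1 1 1 2
  row 3: 0 0 0 0 0 1 1 2 2 2 2 3
  row 4: 1 1 1 1 1 2 2 3 3 3 3 4
  row 5: 1 1 1 1 2 3 3 4 4 4 4 5
  row 6: 1 1 1 1 2 3 4 5 5 5 5 6
  row 7: 1 1 1 2 3 4 5 6 6 6 6 7
  row 8: 1 1 1 2 3 4 5 6 6 7 7 8
  row 9: 1 1 1 2 3 4 5 6 6 7 8 9
  row 10: 1 2 2 3 4 5 6 7 7 8 9 10
  row 11: 1 2 2 3 4 5 6 7 8 9 10 11
  row 12: 1 2 3 4 5 6 7 8 9 10 11 12

giving w = (8, 12, 6, 1, 5, 7, 4, 10, 11, 2, 9, 3) via Δ²R.

Rothe diagram D(w) (37 cells), 7 SE-corners (essential conditions):

[(2, 7, 0), (2, 11, 1), (3, 5, 0), (6, 4, 1), (9, 3, 1), (9, 9, 6), (11, 3, 2)]


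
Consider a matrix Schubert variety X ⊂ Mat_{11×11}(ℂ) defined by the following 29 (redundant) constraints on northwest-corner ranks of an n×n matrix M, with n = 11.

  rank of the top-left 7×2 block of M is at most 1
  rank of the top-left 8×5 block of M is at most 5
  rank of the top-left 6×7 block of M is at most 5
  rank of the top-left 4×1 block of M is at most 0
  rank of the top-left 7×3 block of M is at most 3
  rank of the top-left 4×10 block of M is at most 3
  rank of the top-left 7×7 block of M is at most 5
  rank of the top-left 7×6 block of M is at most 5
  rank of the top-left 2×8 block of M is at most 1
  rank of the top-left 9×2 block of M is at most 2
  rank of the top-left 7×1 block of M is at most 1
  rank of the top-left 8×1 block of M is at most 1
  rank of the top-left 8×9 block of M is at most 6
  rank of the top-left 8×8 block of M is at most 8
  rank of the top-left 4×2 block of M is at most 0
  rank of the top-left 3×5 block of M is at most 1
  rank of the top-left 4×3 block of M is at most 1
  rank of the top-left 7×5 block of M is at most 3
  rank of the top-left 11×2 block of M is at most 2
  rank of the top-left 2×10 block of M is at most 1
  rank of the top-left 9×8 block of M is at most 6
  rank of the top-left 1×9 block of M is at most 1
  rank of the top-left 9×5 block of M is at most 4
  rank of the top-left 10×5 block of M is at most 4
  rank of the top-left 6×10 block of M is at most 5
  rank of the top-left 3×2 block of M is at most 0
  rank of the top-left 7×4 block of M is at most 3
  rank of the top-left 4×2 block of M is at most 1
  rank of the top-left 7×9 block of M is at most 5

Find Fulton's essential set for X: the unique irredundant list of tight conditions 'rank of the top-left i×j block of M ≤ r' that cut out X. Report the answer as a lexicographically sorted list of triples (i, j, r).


Propagating the 29 rank bounds to every northwest block:

  0 | 0 | 1 | 1 | 1 | 1 | 1 | 1 | 1 | 1 | 1
  0 | 0 | 1 | 1 | 1 | 1 | 1 | 1 | 1 | 1 | 2
  0 | 0 | 1 | 1 | 1 | 2 | 2 | 2 | 2 | 2 | 3
  0 | 0 | 1 | 2 | 2 | 3 | 3 | 3 | 3 | 3 | 4
  1 | 1 | 2 | 3 | 3 | 4 | 4 | 4 | 4 | 4 | 5
  1 | 1 | 2 | 3 | 3 | 4 | 5 | 5 | 5 | 5 | 6
  1 | 1 | 2 | 3 | 3 | 4 | 5 | 5 | 5 | 6 | 7
  1 | 2 | 3 | 4 | 4 | 5 | 6 | 6 | 6 | 7 | 8
  1 | 2 | 3 | 4 | 4 | 5 | 6 | 6 | 7 | 8 | 9
  1 | 2 | 3 | 4 | 4 | 5 | 6 | 7 | 8 | 9 | 10
  1 | 2 | 3 | 4 | 5 | 6 | 7 | 8 | 9 | 10 | 11

giving w = (3, 11, 6, 4, 1, 7, 10, 2, 9, 8, 5) via Δ²R.

8 SE-corners of the 26-cell Rothe diagram give Ess(w):

[(2, 10, 1), (3, 5, 1), (4, 2, 0), (7, 2, 1), (7, 5, 3), (7, 9, 5), (9, 8, 6), (10, 5, 4)]


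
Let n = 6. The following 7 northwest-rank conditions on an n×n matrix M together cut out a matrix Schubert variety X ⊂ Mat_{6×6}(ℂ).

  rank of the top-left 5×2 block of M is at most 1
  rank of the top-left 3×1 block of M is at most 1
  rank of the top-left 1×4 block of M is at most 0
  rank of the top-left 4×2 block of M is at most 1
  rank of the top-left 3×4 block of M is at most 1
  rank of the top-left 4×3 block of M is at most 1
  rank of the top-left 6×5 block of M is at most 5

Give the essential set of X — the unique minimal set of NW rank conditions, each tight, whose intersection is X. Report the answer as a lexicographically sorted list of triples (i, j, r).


Computing R[i][j] = min implied NW-rank bound (n=6, 7 conditions):

  row 1: 0  0  0  0  1  1
  row 2: 1  1  1  1  2  2
  row 3: 1  1  1  1  2  3
  row 4: 1  1  1  2  3  4
  row 5: 1  1  2  3  4  5
  row 6: 1  2  3  4  5  6

reading off 1-entries of Δ²R: w = (5, 1, 6, 4, 3, 2).

4 SE-corners of the 10-cell Rothe diagram give Ess(w):

[(1, 4, 0), (3, 4, 1), (4, 3, 1), (5, 2, 1)]


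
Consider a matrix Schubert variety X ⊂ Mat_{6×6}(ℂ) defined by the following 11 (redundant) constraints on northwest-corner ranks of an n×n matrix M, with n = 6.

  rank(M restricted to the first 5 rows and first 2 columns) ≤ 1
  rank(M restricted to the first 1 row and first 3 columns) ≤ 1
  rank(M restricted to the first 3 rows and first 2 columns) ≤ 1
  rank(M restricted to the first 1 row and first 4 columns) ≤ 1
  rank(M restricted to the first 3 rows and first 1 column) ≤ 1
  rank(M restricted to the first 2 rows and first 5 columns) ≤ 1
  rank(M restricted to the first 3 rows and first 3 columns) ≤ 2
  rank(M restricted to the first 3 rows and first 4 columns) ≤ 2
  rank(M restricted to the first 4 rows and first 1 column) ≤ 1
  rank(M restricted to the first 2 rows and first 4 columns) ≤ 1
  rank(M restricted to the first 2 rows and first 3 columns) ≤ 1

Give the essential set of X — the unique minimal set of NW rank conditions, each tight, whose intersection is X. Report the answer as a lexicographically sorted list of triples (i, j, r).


The tightest implied rank at each (i,j), from the 11 conditions:

  1 | 1 | 1 | 1 | 1 | 1
  1 | 1 | 1 | 1 | 1 | 2
  1 | 1 | 2 | 2 | 2 | 3
  1 | 1 | 2 | 3 | 3 | 4
  1 | 1 | 2 | 3 | 4 | 5
  1 | 2 | 3 | 4 | 5 | 6

so w = (1, 6, 3, 4, 5, 2).

Rothe diagram D(w) (7 cells), 2 SE-corners (essential conditions):

[(2, 5, 1), (5, 2, 1)]


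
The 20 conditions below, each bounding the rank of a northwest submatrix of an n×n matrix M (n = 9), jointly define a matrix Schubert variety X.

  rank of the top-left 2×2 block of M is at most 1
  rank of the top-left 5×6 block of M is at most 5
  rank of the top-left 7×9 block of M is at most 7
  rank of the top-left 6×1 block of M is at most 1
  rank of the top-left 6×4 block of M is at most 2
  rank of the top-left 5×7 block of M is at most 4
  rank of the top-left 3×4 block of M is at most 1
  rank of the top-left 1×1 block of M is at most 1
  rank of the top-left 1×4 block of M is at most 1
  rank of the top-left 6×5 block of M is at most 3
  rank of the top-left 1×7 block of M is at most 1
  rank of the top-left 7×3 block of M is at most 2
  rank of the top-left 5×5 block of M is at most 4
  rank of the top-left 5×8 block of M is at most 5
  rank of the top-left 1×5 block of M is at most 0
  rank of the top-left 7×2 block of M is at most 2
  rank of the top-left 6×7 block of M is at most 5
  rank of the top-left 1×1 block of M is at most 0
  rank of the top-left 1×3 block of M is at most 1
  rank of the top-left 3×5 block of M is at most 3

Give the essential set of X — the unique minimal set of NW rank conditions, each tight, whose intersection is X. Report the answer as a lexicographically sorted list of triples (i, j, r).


Recovering R(i,j) via the rank-extension bound from the 20 conditions:

  R[1]: 0 0 0 0 0 1 1 1 1
  R[2]: 1 1 1 1 1 2 2 2 2
  R[3]: 1 1 1 1 2 3 3 3 3
  R[4]: 1 2 2 2 3 4 4 4 4
  R[5]: 1 2 2 2 3 4 4 5 5
  R[6]: 1 2 2 2 3 4 5 6 6
  R[7]: 1 2 2 3 4 5 6 7 7
  R[8]: 1 2 3 4 5 6 7 8 8
  R[9]: 1 2 3 4 5 6 7 8 9

reading off 1-entries of Δ²R: w = (6, 1, 5, 2, 8, 7, 4, 3, 9).

5 SE-corners of the 14-cell Rothe diagram give Ess(w):

[(1, 5, 0), (3, 4, 1), (5, 7, 4), (6, 4, 2), (7, 3, 2)]


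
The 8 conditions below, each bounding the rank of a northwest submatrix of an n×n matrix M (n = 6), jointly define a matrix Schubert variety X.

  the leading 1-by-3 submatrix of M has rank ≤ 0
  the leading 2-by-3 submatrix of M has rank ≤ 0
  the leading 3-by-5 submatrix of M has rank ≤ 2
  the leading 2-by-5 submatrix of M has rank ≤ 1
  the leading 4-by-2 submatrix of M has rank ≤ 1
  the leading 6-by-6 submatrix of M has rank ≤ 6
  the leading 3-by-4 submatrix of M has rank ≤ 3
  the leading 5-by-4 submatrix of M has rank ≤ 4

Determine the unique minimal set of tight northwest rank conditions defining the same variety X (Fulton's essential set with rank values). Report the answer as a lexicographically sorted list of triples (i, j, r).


The tightest implied rank at each (i,j), from the 8 conditions:

  row 1: 0 | 0 | 0 | 1 | 1 | 1
  row 2: 0 | 0 | 0 | 1 | 1 | 2
  row 3: 1 | 1 | 1 | 2 | 2 | 3
  row 4: 1 | 1 | 2 | 3 | 3 | 4
  row 5: 1 | 2 | 3 | 4 | 4 | 5
  row 6: 1 | 2 | 3 | 4 | 5 | 6

the unique w with this rank table is (4, 6, 1, 3, 2, 5).

Rothe diagram D(w) (8 cells), 3 SE-corners (essential conditions):

[(2, 3, 0), (2, 5, 1), (4, 2, 1)]
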